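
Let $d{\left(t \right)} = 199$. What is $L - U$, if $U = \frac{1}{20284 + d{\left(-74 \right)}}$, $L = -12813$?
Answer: $- \frac{262448680}{20483} \approx -12813.0$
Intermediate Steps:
$U = \frac{1}{20483}$ ($U = \frac{1}{20284 + 199} = \frac{1}{20483} \approx 4.8821 \cdot 10^{-5}$)
$L - U = -12813 - \frac{1}{20483} = - \frac{262448680}{20483}$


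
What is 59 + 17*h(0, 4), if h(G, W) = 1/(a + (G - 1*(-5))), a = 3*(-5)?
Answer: 573/10 ≈ 57.300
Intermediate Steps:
a = -15
h(G, W) = 1/(-10 + G) (h(G, W) = 1/(-15 + (G - 1*(-5))) = 1/(-15 + (G + 5)) = 1/(-15 + (5 + G)) = 1/(-10 + G))
59 + 17*h(0, 4) = 59 + 17/(-10 + 0) = 59 + 17/(-10) = 59 + 17*(-⅒) = 59 - 17/10 = 573/10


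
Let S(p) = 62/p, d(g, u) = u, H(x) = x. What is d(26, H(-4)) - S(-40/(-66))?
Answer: -1063/10 ≈ -106.30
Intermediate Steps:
d(26, H(-4)) - S(-40/(-66)) = -4 - 62/((-40/(-66))) = -4 - 62/((-40*(-1/66))) = -4 - 62/20/33 = -4 - 62*33/20 = -4 - 1*1023/10 = -4 - 1023/10 = -1063/10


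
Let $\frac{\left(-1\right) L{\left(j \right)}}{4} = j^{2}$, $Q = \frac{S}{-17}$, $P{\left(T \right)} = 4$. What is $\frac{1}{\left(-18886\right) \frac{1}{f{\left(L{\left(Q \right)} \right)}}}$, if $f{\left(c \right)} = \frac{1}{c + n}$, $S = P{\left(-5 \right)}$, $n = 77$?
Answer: $- \frac{289}{419061454} \approx -6.8964 \cdot 10^{-7}$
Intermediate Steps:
$S = 4$
$Q = - \frac{4}{17}$ ($Q = \frac{4}{-17} = 4 \left(- \frac{1}{17}\right) = - \frac{4}{17} \approx -0.23529$)
$L{\left(j \right)} = - 4 j^{2}$
$f{\left(c \right)} = \frac{1}{77 + c}$ ($f{\left(c \right)} = \frac{1}{c + 77} = \frac{1}{77 + c}$)
$\frac{1}{\left(-18886\right) \frac{1}{f{\left(L{\left(Q \right)} \right)}}} = \frac{1}{\left(-18886\right) \frac{1}{\frac{1}{77 - 4 \left(- \frac{4}{17}\right)^{2}}}} = \frac{1}{\left(-18886\right) \frac{1}{\frac{1}{77 - \frac{64}{289}}}} = \frac{1}{\left(-18886\right) \frac{1}{\frac{1}{\frac{22189}{289}}}} = \frac{1}{\left(-18886\right) \frac{1}{\frac{289}{22189}}} = \frac{1}{\left(-18886\right) \frac{22189}{289}} = \frac{1}{- \frac{419061454}{289}} = - \frac{289}{419061454}$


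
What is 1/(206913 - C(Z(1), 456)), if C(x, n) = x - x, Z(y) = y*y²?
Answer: 1/206913 ≈ 4.8329e-6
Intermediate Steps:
Z(y) = y³
C(x, n) = 0
1/(206913 - C(Z(1), 456)) = 1/(206913 - 1*0) = 1/(206913 + 0) = 1/206913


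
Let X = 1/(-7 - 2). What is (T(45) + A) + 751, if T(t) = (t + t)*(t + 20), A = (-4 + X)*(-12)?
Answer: 19951/3 ≈ 6650.3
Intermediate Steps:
X = -⅑ (X = 1/(-9) = -⅑ ≈ -0.11111)
A = 148/3 (A = (-4 - ⅑)*(-12) = -37/9*(-12) = 148/3 ≈ 49.333)
T(t) = 2*t*(20 + t) (T(t) = (2*t)*(20 + t) = 2*t*(20 + t))
(T(45) + A) + 751 = (2*45*(20 + 45) + 148/3) + 751 = (2*45*65 + 148/3) + 751 = (5850 + 148/3) + 751 = 17698/3 + 751 = 19951/3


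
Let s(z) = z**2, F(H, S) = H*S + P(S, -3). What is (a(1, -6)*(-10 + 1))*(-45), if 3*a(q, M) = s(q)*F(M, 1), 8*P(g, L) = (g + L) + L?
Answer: -7155/8 ≈ -894.38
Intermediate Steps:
P(g, L) = L/4 + g/8 (P(g, L) = ((g + L) + L)/8 = ((L + g) + L)/8 = (g + 2*L)/8 = L/4 + g/8)
F(H, S) = -3/4 + S/8 + H*S (F(H, S) = H*S + ((1/4)*(-3) + S/8) = H*S + (-3/4 + S/8) = -3/4 + S/8 + H*S)
a(q, M) = q**2*(-5/8 + M)/3 (a(q, M) = (q**2*(-3/4 + (1/8)*1 + M*1))/3 = (q**2*(-3/4 + 1/8 + M))/3 = (q**2*(-5/8 + M))/3 = q**2*(-5/8 + M)/3)
(a(1, -6)*(-10 + 1))*(-45) = (((1/24)*1**2*(-5 + 8*(-6)))*(-10 + 1))*(-45) = (((1/24)*1*(-5 - 48))*(-9))*(-45) = (((1/24)*1*(-53))*(-9))*(-45) = -53/24*(-9)*(-45) = (159/8)*(-45) = -7155/8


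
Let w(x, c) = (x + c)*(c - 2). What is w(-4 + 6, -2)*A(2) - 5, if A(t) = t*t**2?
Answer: -5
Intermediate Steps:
w(x, c) = (-2 + c)*(c + x) (w(x, c) = (c + x)*(-2 + c) = (-2 + c)*(c + x))
A(t) = t**3
w(-4 + 6, -2)*A(2) - 5 = ((-2)**2 - 2*(-2) - 2*(-4 + 6) - 2*(-4 + 6))*2**3 - 5 = (4 + 4 - 2*2 - 2*2)*8 - 5 = (4 + 4 - 4 - 4)*8 - 5 = 0*8 - 5 = 0 - 5 = -5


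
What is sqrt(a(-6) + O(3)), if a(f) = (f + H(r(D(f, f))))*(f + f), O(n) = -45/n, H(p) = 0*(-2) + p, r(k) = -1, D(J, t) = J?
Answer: sqrt(69) ≈ 8.3066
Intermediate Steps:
H(p) = p (H(p) = 0 + p = p)
a(f) = 2*f*(-1 + f) (a(f) = (f - 1)*(f + f) = (-1 + f)*(2*f) = 2*f*(-1 + f))
sqrt(a(-6) + O(3)) = sqrt(2*(-6)*(-1 - 6) - 45/3) = sqrt(2*(-6)*(-7) - 45*1/3) = sqrt(84 - 15) = sqrt(69)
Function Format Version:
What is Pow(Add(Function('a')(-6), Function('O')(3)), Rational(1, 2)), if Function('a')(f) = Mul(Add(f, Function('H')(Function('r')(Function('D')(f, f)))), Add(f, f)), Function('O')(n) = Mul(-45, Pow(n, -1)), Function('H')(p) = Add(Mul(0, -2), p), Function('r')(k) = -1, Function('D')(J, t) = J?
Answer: Pow(69, Rational(1, 2)) ≈ 8.3066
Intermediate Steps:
Function('H')(p) = p (Function('H')(p) = Add(0, p) = p)
Function('a')(f) = Mul(2, f, Add(-1, f)) (Function('a')(f) = Mul(Add(f, -1), Add(f, f)) = Mul(Add(-1, f), Mul(2, f)) = Mul(2, f, Add(-1, f)))
Pow(Add(Function('a')(-6), Function('O')(3)), Rational(1, 2)) = Pow(Add(Mul(2, -6, Add(-1, -6)), Mul(-45, Pow(3, -1))), Rational(1, 2)) = Pow(Add(Mul(2, -6, -7), Mul(-45, Rational(1, 3))), Rational(1, 2)) = Pow(Add(84, -15), Rational(1, 2)) = Pow(69, Rational(1, 2))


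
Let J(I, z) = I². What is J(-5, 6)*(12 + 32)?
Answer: 1100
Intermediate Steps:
J(-5, 6)*(12 + 32) = (-5)²*(12 + 32) = 25*44 = 1100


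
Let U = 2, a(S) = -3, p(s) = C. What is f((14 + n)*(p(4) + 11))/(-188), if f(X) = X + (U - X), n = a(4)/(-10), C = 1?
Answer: -1/94 ≈ -0.010638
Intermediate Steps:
p(s) = 1
n = 3/10 (n = -3/(-10) = -3*(-⅒) = 3/10 ≈ 0.30000)
f(X) = 2 (f(X) = X + (2 - X) = 2)
f((14 + n)*(p(4) + 11))/(-188) = 2/(-188) = 2*(-1/188) = -1/94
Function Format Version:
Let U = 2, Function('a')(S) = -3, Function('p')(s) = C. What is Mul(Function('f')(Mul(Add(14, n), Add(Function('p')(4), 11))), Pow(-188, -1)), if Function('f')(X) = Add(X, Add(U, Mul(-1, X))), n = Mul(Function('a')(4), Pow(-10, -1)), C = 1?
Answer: Rational(-1, 94) ≈ -0.010638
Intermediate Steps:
Function('p')(s) = 1
n = Rational(3, 10) (n = Mul(-3, Pow(-10, -1)) = Mul(-3, Rational(-1, 10)) = Rational(3, 10) ≈ 0.30000)
Function('f')(X) = 2 (Function('f')(X) = Add(X, Add(2, Mul(-1, X))) = 2)
Mul(Function('f')(Mul(Add(14, n), Add(Function('p')(4), 11))), Pow(-188, -1)) = Mul(2, Pow(-188, -1)) = Mul(2, Rational(-1, 188)) = Rational(-1, 94)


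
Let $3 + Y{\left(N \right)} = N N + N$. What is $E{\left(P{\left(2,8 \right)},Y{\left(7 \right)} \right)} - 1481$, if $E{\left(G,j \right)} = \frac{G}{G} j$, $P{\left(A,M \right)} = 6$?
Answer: $-1428$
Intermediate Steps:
$Y{\left(N \right)} = -3 + N + N^{2}$ ($Y{\left(N \right)} = -3 + \left(N N + N\right) = -3 + \left(N^{2} + N\right) = -3 + \left(N + N^{2}\right) = -3 + N + N^{2}$)
$E{\left(G,j \right)} = j$ ($E{\left(G,j \right)} = 1 j = j$)
$E{\left(P{\left(2,8 \right)},Y{\left(7 \right)} \right)} - 1481 = \left(-3 + 7 + 7^{2}\right) - 1481 = \left(-3 + 7 + 49\right) - 1481 = 53 - 1481 = -1428$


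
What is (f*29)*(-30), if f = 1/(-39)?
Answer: 290/13 ≈ 22.308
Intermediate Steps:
f = -1/39 ≈ -0.025641
(f*29)*(-30) = -1/39*29*(-30) = -29/39*(-30) = 290/13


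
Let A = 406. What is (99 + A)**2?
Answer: 255025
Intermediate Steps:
(99 + A)**2 = (99 + 406)**2 = 505**2 = 255025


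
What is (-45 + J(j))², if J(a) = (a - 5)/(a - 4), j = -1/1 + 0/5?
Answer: 47961/25 ≈ 1918.4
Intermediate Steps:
j = -1 (j = -1*1 + 0*(⅕) = -1 + 0 = -1)
J(a) = (-5 + a)/(-4 + a)
(-45 + J(j))² = (-45 + (-5 - 1)/(-4 - 1))² = (-45 - 6/(-5))² = (-45 - ⅕*(-6))² = (-45 + 6/5)² = (-219/5)² = 47961/25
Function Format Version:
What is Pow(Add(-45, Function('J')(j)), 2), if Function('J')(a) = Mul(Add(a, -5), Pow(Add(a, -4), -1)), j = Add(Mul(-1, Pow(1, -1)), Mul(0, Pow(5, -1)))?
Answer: Rational(47961, 25) ≈ 1918.4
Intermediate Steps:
j = -1 (j = Add(Mul(-1, 1), Mul(0, Rational(1, 5))) = Add(-1, 0) = -1)
Function('J')(a) = Mul(Pow(Add(-4, a), -1), Add(-5, a)) (Function('J')(a) = Mul(Add(-5, a), Pow(Add(-4, a), -1)) = Mul(Pow(Add(-4, a), -1), Add(-5, a)))
Pow(Add(-45, Function('J')(j)), 2) = Pow(Add(-45, Mul(Pow(Add(-4, -1), -1), Add(-5, -1))), 2) = Pow(Add(-45, Mul(Pow(-5, -1), -6)), 2) = Pow(Add(-45, Mul(Rational(-1, 5), -6)), 2) = Pow(Add(-45, Rational(6, 5)), 2) = Pow(Rational(-219, 5), 2) = Rational(47961, 25)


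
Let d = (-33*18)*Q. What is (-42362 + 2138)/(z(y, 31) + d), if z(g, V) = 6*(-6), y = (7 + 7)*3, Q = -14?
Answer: -1676/345 ≈ -4.8580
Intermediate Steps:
d = 8316 (d = -33*18*(-14) = -594*(-14) = 8316)
y = 42 (y = 14*3 = 42)
z(g, V) = -36
(-42362 + 2138)/(z(y, 31) + d) = (-42362 + 2138)/(-36 + 8316) = -40224/8280 = -40224*1/8280 = -1676/345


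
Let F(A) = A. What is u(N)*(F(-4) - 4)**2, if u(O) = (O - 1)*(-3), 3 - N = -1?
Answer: -576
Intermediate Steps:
N = 4 (N = 3 - 1*(-1) = 3 + 1 = 4)
u(O) = 3 - 3*O (u(O) = (-1 + O)*(-3) = 3 - 3*O)
u(N)*(F(-4) - 4)**2 = (3 - 3*4)*(-4 - 4)**2 = (3 - 12)*(-8)**2 = -9*64 = -576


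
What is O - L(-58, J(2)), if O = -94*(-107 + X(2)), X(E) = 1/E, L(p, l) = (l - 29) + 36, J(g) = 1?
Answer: 10003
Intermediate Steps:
L(p, l) = 7 + l (L(p, l) = (-29 + l) + 36 = 7 + l)
O = 10011 (O = -94*(-107 + 1/2) = -94*(-107 + ½) = -94*(-213/2) = 10011)
O - L(-58, J(2)) = 10011 - (7 + 1) = 10011 - 1*8 = 10011 - 8 = 10003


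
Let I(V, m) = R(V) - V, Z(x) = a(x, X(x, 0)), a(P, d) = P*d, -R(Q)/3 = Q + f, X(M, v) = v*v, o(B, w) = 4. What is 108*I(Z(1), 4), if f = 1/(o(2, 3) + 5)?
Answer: -36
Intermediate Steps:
X(M, v) = v²
f = ⅑ (f = 1/(4 + 5) = 1/9 = ⅑ ≈ 0.11111)
R(Q) = -⅓ - 3*Q (R(Q) = -3*(Q + ⅑) = -3*(⅑ + Q) = -⅓ - 3*Q)
Z(x) = 0 (Z(x) = x*0² = x*0 = 0)
I(V, m) = -⅓ - 4*V (I(V, m) = (-⅓ - 3*V) - V = -⅓ - 4*V)
108*I(Z(1), 4) = 108*(-⅓ - 4*0) = 108*(-⅓ + 0) = 108*(-⅓) = -36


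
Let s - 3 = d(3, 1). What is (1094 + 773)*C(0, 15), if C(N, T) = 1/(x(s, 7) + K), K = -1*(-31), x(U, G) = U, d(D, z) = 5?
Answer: 1867/39 ≈ 47.872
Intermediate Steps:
s = 8 (s = 3 + 5 = 8)
K = 31
C(N, T) = 1/39 (C(N, T) = 1/(8 + 31) = 1/39)
(1094 + 773)*C(0, 15) = (1094 + 773)*(1/39) = 1867*(1/39) = 1867/39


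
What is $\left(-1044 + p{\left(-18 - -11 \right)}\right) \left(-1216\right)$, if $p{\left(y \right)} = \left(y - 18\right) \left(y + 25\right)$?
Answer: $1816704$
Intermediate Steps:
$p{\left(y \right)} = \left(-18 + y\right) \left(25 + y\right)$
$\left(-1044 + p{\left(-18 - -11 \right)}\right) \left(-1216\right) = \left(-1044 + \left(-450 + \left(-18 - -11\right)^{2} + 7 \left(-18 - -11\right)\right)\right) \left(-1216\right) = \left(-1044 + \left(-450 + \left(-18 + 11\right)^{2} + 7 \left(-18 + 11\right)\right)\right) \left(-1216\right) = \left(-1044 + \left(-450 + \left(-7\right)^{2} + 7 \left(-7\right)\right)\right) \left(-1216\right) = \left(-1044 - 450\right) \left(-1216\right) = \left(-1494\right) \left(-1216\right) = 1816704$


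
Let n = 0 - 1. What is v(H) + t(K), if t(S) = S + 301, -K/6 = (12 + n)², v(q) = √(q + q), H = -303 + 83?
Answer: -425 + 2*I*√110 ≈ -425.0 + 20.976*I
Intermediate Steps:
H = -220
n = -1
v(q) = √2*√q (v(q) = √(2*q) = √2*√q)
K = -726 (K = -6*(12 - 1)² = -6*11² = -6*121 = -726)
t(S) = 301 + S
v(H) + t(K) = √2*√(-220) + (301 - 726) = √2*(2*I*√55) - 425 = 2*I*√110 - 425 = -425 + 2*I*√110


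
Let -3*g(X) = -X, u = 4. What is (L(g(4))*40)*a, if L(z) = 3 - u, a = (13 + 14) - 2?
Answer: -1000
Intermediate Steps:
a = 25 (a = 27 - 2 = 25)
g(X) = X/3 (g(X) = -(-1)*X/3 = X/3)
L(z) = -1 (L(z) = 3 - 1*4 = 3 - 4 = -1)
(L(g(4))*40)*a = -1*40*25 = -40*25 = -1000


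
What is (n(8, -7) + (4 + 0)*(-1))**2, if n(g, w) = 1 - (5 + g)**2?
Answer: 29584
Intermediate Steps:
(n(8, -7) + (4 + 0)*(-1))**2 = ((1 - (5 + 8)**2) + (4 + 0)*(-1))**2 = ((1 - 1*13**2) + 4*(-1))**2 = ((1 - 1*169) - 4)**2 = ((1 - 169) - 4)**2 = (-168 - 4)**2 = (-172)**2 = 29584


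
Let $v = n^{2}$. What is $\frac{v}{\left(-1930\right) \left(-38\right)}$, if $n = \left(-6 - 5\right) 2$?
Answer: $\frac{121}{18335} \approx 0.0065994$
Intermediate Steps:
$n = -22$ ($n = \left(-11\right) 2 = -22$)
$v = 484$ ($v = \left(-22\right)^{2} = 484$)
$\frac{v}{\left(-1930\right) \left(-38\right)} = \frac{484}{\left(-1930\right) \left(-38\right)} = \frac{484}{73340} = 484 \cdot \frac{1}{73340} = \frac{121}{18335}$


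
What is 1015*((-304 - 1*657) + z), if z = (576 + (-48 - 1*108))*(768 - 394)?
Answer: 158460785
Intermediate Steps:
z = 157080 (z = (576 + (-48 - 108))*374 = (576 - 156)*374 = 420*374 = 157080)
1015*((-304 - 1*657) + z) = 1015*((-304 - 1*657) + 157080) = 1015*((-304 - 657) + 157080) = 1015*(-961 + 157080) = 1015*156119 = 158460785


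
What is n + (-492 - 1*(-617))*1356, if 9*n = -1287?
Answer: 169357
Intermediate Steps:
n = -143 (n = (1/9)*(-1287) = -143)
n + (-492 - 1*(-617))*1356 = -143 + (-492 - 1*(-617))*1356 = -143 + (-492 + 617)*1356 = -143 + 125*1356 = -143 + 169500 = 169357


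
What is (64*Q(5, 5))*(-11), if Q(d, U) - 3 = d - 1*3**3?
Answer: 13376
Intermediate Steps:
Q(d, U) = -24 + d (Q(d, U) = 3 + (d - 1*3**3) = 3 + (d - 1*27) = 3 + (d - 27) = 3 + (-27 + d) = -24 + d)
(64*Q(5, 5))*(-11) = (64*(-24 + 5))*(-11) = (64*(-19))*(-11) = -1216*(-11) = 13376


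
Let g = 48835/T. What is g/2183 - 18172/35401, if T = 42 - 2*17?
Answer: 1411452027/618243064 ≈ 2.2830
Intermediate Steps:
T = 8 (T = 42 - 34 = 8)
g = 48835/8 ≈ 6104.4
g/2183 - 18172/35401 = (48835/8)/2183 - 18172/35401 = (48835/8)*(1/2183) - 18172*1/35401 = 48835/17464 - 18172/35401 = 1411452027/618243064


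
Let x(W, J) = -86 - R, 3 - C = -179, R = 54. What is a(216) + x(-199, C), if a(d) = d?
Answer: 76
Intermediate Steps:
C = 182 (C = 3 - 1*(-179) = 3 + 179 = 182)
x(W, J) = -140 (x(W, J) = -86 - 1*54 = -86 - 54 = -140)
a(216) + x(-199, C) = 216 - 140 = 76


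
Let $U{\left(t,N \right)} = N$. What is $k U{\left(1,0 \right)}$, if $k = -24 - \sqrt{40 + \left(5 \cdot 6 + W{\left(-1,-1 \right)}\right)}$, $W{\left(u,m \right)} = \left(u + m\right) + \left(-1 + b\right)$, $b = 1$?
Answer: $0$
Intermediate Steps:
$W{\left(u,m \right)} = m + u$ ($W{\left(u,m \right)} = \left(u + m\right) + \left(-1 + 1\right) = \left(m + u\right) + 0 = m + u$)
$k = -24 - 2 \sqrt{17}$ ($k = -24 - \sqrt{40 + \left(5 \cdot 6 - 2\right)} = -24 - \sqrt{40 + \left(30 - 2\right)} = -24 - \sqrt{40 + 28} = -24 - \sqrt{68} = -24 - 2 \sqrt{17} \approx -32.246$)
$k U{\left(1,0 \right)} = \left(-24 - 2 \sqrt{17}\right) 0 = 0$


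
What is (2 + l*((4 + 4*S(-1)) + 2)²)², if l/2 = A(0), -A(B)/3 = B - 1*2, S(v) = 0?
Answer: 188356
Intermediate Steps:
A(B) = 6 - 3*B (A(B) = -3*(B - 1*2) = -3*(B - 2) = -3*(-2 + B) = 6 - 3*B)
l = 12 (l = 2*(6 - 3*0) = 2*(6 + 0) = 2*6 = 12)
(2 + l*((4 + 4*S(-1)) + 2)²)² = (2 + 12*((4 + 4*0) + 2)²)² = (2 + 12*((4 + 0) + 2)²)² = (2 + 12*(4 + 2)²)² = (2 + 12*6²)² = (2 + 12*36)² = (2 + 432)² = 434² = 188356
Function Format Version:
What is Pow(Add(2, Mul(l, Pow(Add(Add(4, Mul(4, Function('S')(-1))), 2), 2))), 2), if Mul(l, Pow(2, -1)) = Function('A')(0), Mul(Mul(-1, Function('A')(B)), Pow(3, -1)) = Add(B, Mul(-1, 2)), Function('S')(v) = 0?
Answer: 188356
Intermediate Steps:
Function('A')(B) = Add(6, Mul(-3, B)) (Function('A')(B) = Mul(-3, Add(B, Mul(-1, 2))) = Mul(-3, Add(B, -2)) = Mul(-3, Add(-2, B)) = Add(6, Mul(-3, B)))
l = 12 (l = Mul(2, Add(6, Mul(-3, 0))) = Mul(2, Add(6, 0)) = Mul(2, 6) = 12)
Pow(Add(2, Mul(l, Pow(Add(Add(4, Mul(4, Function('S')(-1))), 2), 2))), 2) = Pow(Add(2, Mul(12, Pow(Add(Add(4, Mul(4, 0)), 2), 2))), 2) = Pow(Add(2, Mul(12, Pow(Add(Add(4, 0), 2), 2))), 2) = Pow(Add(2, Mul(12, Pow(Add(4, 2), 2))), 2) = Pow(Add(2, Mul(12, Pow(6, 2))), 2) = Pow(Add(2, Mul(12, 36)), 2) = Pow(Add(2, 432), 2) = Pow(434, 2) = 188356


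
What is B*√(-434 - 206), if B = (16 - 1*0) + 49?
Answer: 520*I*√10 ≈ 1644.4*I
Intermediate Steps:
B = 65 (B = (16 + 0) + 49 = 16 + 49 = 65)
B*√(-434 - 206) = 65*√(-434 - 206) = 65*√(-640) = 65*(8*I*√10) = 520*I*√10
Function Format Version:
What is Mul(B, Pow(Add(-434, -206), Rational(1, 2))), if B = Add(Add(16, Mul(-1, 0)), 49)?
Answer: Mul(520, I, Pow(10, Rational(1, 2))) ≈ Mul(1644.4, I)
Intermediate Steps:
B = 65 (B = Add(Add(16, 0), 49) = Add(16, 49) = 65)
Mul(B, Pow(Add(-434, -206), Rational(1, 2))) = Mul(65, Pow(Add(-434, -206), Rational(1, 2))) = Mul(65, Pow(-640, Rational(1, 2))) = Mul(65, Mul(8, I, Pow(10, Rational(1, 2)))) = Mul(520, I, Pow(10, Rational(1, 2)))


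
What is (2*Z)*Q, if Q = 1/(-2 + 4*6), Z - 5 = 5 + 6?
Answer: 16/11 ≈ 1.4545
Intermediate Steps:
Z = 16 (Z = 5 + (5 + 6) = 5 + 11 = 16)
Q = 1/22 (Q = 1/(-2 + 24) = 1/22 ≈ 0.045455)
(2*Z)*Q = (2*16)*(1/22) = 32*(1/22) = 16/11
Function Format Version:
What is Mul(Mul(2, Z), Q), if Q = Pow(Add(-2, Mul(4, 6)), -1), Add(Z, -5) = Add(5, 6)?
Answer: Rational(16, 11) ≈ 1.4545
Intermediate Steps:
Z = 16 (Z = Add(5, Add(5, 6)) = Add(5, 11) = 16)
Q = Rational(1, 22) (Q = Pow(Add(-2, 24), -1) = Pow(22, -1) = Rational(1, 22) ≈ 0.045455)
Mul(Mul(2, Z), Q) = Mul(Mul(2, 16), Rational(1, 22)) = Mul(32, Rational(1, 22)) = Rational(16, 11)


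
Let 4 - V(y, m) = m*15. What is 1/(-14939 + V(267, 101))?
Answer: -1/16450 ≈ -6.0790e-5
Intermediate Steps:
V(y, m) = 4 - 15*m (V(y, m) = 4 - m*15 = 4 - 15*m)
1/(-14939 + V(267, 101)) = 1/(-14939 + (4 - 15*101)) = 1/(-14939 + (4 - 1515)) = 1/(-14939 - 1511) = 1/(-16450) = -1/16450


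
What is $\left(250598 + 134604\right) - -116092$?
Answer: $501294$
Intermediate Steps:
$\left(250598 + 134604\right) - -116092 = 385202 + 116092 = 501294$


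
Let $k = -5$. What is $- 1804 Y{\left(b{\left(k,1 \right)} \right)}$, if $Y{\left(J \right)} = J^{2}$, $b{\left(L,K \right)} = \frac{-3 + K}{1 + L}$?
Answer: $-451$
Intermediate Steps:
$b{\left(L,K \right)} = \frac{-3 + K}{1 + L}$
$- 1804 Y{\left(b{\left(k,1 \right)} \right)} = - 1804 \left(\frac{-3 + 1}{1 - 5}\right)^{2} = - 1804 \left(\frac{1}{-4} \left(-2\right)\right)^{2} = - 1804 \left(\left(- \frac{1}{4}\right) \left(-2\right)\right)^{2} = - \frac{1804}{4} = \left(-1804\right) \frac{1}{4} = -451$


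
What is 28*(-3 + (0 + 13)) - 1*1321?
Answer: -1041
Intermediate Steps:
28*(-3 + (0 + 13)) - 1*1321 = 28*(-3 + 13) - 1321 = 28*10 - 1321 = 280 - 1321 = -1041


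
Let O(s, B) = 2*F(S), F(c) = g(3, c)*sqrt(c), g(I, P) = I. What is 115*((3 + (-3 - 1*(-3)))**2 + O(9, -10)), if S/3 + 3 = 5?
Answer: 1035 + 690*sqrt(6) ≈ 2725.1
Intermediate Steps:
S = 6 (S = -9 + 3*5 = -9 + 15 = 6)
F(c) = 3*sqrt(c)
O(s, B) = 6*sqrt(6) (O(s, B) = 2*(3*sqrt(6)) = 6*sqrt(6))
115*((3 + (-3 - 1*(-3)))**2 + O(9, -10)) = 115*((3 + (-3 - 1*(-3)))**2 + 6*sqrt(6)) = 115*((3 + (-3 + 3))**2 + 6*sqrt(6)) = 115*((3 + 0)**2 + 6*sqrt(6)) = 115*(3**2 + 6*sqrt(6)) = 115*(9 + 6*sqrt(6)) = 1035 + 690*sqrt(6)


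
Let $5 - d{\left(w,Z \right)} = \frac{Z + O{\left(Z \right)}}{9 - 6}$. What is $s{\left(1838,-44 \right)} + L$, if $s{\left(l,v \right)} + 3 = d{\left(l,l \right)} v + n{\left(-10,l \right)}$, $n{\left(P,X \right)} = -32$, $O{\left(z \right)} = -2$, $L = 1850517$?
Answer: $1877190$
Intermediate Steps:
$d{\left(w,Z \right)} = \frac{17}{3} - \frac{Z}{3}$ ($d{\left(w,Z \right)} = 5 - \frac{Z - 2}{9 - 6} = 5 - \frac{-2 + Z}{3} = 5 - \left(-2 + Z\right) \frac{1}{3} = 5 - \left(- \frac{2}{3} + \frac{Z}{3}\right) = \frac{17}{3} - \frac{Z}{3}$)
$s{\left(l,v \right)} = -35 + v \left(\frac{17}{3} - \frac{l}{3}\right)$ ($s{\left(l,v \right)} = -3 + \left(\left(\frac{17}{3} - \frac{l}{3}\right) v - 32\right) = -3 + \left(v \left(\frac{17}{3} - \frac{l}{3}\right) - 32\right) = -3 + \left(-32 + v \left(\frac{17}{3} - \frac{l}{3}\right)\right) = -35 + v \left(\frac{17}{3} - \frac{l}{3}\right)$)
$s{\left(1838,-44 \right)} + L = \left(-35 - - \frac{44 \left(-17 + 1838\right)}{3}\right) + 1850517 = \left(-35 - \left(- \frac{44}{3}\right) 1821\right) + 1850517 = \left(-35 + 26708\right) + 1850517 = 26673 + 1850517 = 1877190$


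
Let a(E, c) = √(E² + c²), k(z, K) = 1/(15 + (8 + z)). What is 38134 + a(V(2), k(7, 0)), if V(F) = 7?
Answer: 38134 + √44101/30 ≈ 38141.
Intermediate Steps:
k(z, K) = 1/(23 + z)
38134 + a(V(2), k(7, 0)) = 38134 + √(7² + (1/(23 + 7))²) = 38134 + √(49 + (1/30)²) = 38134 + √(49 + 1/900) = 38134 + √(44101/900) = 38134 + √44101/30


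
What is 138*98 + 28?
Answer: 13552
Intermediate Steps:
138*98 + 28 = 13524 + 28 = 13552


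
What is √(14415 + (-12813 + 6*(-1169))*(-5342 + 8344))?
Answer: I*√59506239 ≈ 7714.0*I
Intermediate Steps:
√(14415 + (-12813 + 6*(-1169))*(-5342 + 8344)) = √(14415 + (-12813 - 7014)*3002) = √(14415 - 19827*3002) = √(14415 - 59520654) = √(-59506239) = I*√59506239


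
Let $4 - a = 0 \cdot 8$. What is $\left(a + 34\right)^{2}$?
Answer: $1444$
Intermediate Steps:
$a = 4$ ($a = 4 - 0 \cdot 8 = 4 - 0 = 4 + 0 = 4$)
$\left(a + 34\right)^{2} = \left(4 + 34\right)^{2} = 38^{2} = 1444$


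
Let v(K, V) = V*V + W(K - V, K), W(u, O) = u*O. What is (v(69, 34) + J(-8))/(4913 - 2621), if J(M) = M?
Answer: 3563/2292 ≈ 1.5545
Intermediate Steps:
W(u, O) = O*u
v(K, V) = V² + K*(K - V) (v(K, V) = V*V + K*(K - V) = V² + K*(K - V))
(v(69, 34) + J(-8))/(4913 - 2621) = ((34² + 69*(69 - 1*34)) - 8)/(4913 - 2621) = ((1156 + 69*(69 - 34)) - 8)/2292 = ((1156 + 69*35) - 8)*(1/2292) = ((1156 + 2415) - 8)*(1/2292) = (3571 - 8)*(1/2292) = 3563*(1/2292) = 3563/2292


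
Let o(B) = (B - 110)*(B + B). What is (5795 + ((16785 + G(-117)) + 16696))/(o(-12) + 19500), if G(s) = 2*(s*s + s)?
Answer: 1845/623 ≈ 2.9615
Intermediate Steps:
o(B) = 2*B*(-110 + B) (o(B) = (-110 + B)*(2*B) = 2*B*(-110 + B))
G(s) = 2*s + 2*s**2 (G(s) = 2*(s**2 + s) = 2*(s + s**2) = 2*s + 2*s**2)
(5795 + ((16785 + G(-117)) + 16696))/(o(-12) + 19500) = (5795 + ((16785 + 2*(-117)*(1 - 117)) + 16696))/(2*(-12)*(-110 - 12) + 19500) = (5795 + ((16785 + 2*(-117)*(-116)) + 16696))/(2*(-12)*(-122) + 19500) = (5795 + ((16785 + 27144) + 16696))/(2928 + 19500) = (5795 + (43929 + 16696))/22428 = (5795 + 60625)*(1/22428) = 66420*(1/22428) = 1845/623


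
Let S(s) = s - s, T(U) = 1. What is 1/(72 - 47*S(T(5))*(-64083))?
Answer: -1/4613976 ≈ -2.1673e-7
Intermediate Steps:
S(s) = 0
1/(72 - 47*S(T(5))*(-64083)) = 1/((72 - 47*0)*(-64083)) = -1/64083/(72 + 0) = -1/64083/72 = (1/72)*(-1/64083) = -1/4613976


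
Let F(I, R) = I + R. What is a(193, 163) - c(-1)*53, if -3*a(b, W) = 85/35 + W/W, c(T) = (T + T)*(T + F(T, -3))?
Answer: -3718/7 ≈ -531.14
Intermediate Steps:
c(T) = 2*T*(-3 + 2*T) (c(T) = (T + T)*(T + (T - 3)) = (2*T)*(T + (-3 + T)) = (2*T)*(-3 + 2*T) = 2*T*(-3 + 2*T))
a(b, W) = -8/7 (a(b, W) = -(85/35 + W/W)/3 = -(85*(1/35) + 1)/3 = -(17/7 + 1)/3 = -⅓*24/7 = -8/7)
a(193, 163) - c(-1)*53 = -8/7 - 2*(-1)*(-3 + 2*(-1))*53 = -8/7 - 2*(-1)*(-3 - 2)*53 = -8/7 - 2*(-1)*(-5)*53 = -8/7 - 10*53 = -8/7 - 1*530 = -8/7 - 530 = -3718/7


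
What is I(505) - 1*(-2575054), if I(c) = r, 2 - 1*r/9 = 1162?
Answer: 2564614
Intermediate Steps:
r = -10440 (r = 18 - 9*1162 = 18 - 10458 = -10440)
I(c) = -10440
I(505) - 1*(-2575054) = -10440 - 1*(-2575054) = -10440 + 2575054 = 2564614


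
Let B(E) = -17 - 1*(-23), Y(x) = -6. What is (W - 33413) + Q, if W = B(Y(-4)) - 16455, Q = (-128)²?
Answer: -33478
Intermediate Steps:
Q = 16384
B(E) = 6 (B(E) = -17 + 23 = 6)
W = -16449 (W = 6 - 16455 = -16449)
(W - 33413) + Q = (-16449 - 33413) + 16384 = -49862 + 16384 = -33478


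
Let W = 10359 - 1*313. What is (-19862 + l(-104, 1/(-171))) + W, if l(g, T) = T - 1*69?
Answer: -1690336/171 ≈ -9885.0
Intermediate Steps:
l(g, T) = -69 + T (l(g, T) = T - 69 = -69 + T)
W = 10046 (W = 10359 - 313 = 10046)
(-19862 + l(-104, 1/(-171))) + W = (-19862 + (-69 + 1/(-171))) + 10046 = (-19862 + (-69 - 1/171)) + 10046 = (-19862 - 11800/171) + 10046 = -3408202/171 + 10046 = -1690336/171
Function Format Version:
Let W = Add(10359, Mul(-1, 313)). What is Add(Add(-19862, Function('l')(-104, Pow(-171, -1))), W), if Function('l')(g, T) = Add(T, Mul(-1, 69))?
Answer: Rational(-1690336, 171) ≈ -9885.0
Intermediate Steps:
Function('l')(g, T) = Add(-69, T) (Function('l')(g, T) = Add(T, -69) = Add(-69, T))
W = 10046 (W = Add(10359, -313) = 10046)
Add(Add(-19862, Function('l')(-104, Pow(-171, -1))), W) = Add(Add(-19862, Add(-69, Pow(-171, -1))), 10046) = Add(Add(-19862, Add(-69, Rational(-1, 171))), 10046) = Add(Add(-19862, Rational(-11800, 171)), 10046) = Add(Rational(-3408202, 171), 10046) = Rational(-1690336, 171)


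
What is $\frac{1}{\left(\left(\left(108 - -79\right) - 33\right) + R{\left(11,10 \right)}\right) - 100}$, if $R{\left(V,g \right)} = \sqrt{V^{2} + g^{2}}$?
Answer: $\frac{54}{2695} - \frac{\sqrt{221}}{2695} \approx 0.014521$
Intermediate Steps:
$\frac{1}{\left(\left(\left(108 - -79\right) - 33\right) + R{\left(11,10 \right)}\right) - 100} = \frac{1}{\left(\left(\left(108 - -79\right) - 33\right) + \sqrt{11^{2} + 10^{2}}\right) - 100} = \frac{1}{\left(\left(\left(108 + 79\right) - 33\right) + \sqrt{121 + 100}\right) - 100} = \frac{1}{\left(\left(187 - 33\right) + \sqrt{221}\right) - 100} = \frac{1}{\left(154 + \sqrt{221}\right) - 100} = \frac{1}{54 + \sqrt{221}}$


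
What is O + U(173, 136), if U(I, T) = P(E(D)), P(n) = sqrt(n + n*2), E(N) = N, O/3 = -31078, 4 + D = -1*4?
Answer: -93234 + 2*I*sqrt(6) ≈ -93234.0 + 4.899*I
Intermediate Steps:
D = -8 (D = -4 - 1*4 = -4 - 4 = -8)
O = -93234 (O = 3*(-31078) = -93234)
P(n) = sqrt(3)*sqrt(n) (P(n) = sqrt(n + 2*n) = sqrt(3*n) = sqrt(3)*sqrt(n))
U(I, T) = 2*I*sqrt(6) (U(I, T) = sqrt(3)*sqrt(-8) = sqrt(3)*(2*I*sqrt(2)) = 2*I*sqrt(6))
O + U(173, 136) = -93234 + 2*I*sqrt(6)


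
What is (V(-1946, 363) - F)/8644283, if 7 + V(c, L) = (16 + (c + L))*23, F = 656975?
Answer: -693023/8644283 ≈ -0.080171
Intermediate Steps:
V(c, L) = 361 + 23*L + 23*c (V(c, L) = -7 + (16 + (c + L))*23 = -7 + (16 + (L + c))*23 = -7 + (16 + L + c)*23 = -7 + (368 + 23*L + 23*c) = 361 + 23*L + 23*c)
(V(-1946, 363) - F)/8644283 = ((361 + 23*363 + 23*(-1946)) - 1*656975)/8644283 = ((361 + 8349 - 44758) - 656975)*(1/8644283) = (-36048 - 656975)*(1/8644283) = -693023*1/8644283 = -693023/8644283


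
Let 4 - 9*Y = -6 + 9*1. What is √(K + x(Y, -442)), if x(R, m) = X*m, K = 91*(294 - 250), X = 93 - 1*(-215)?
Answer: 22*I*√273 ≈ 363.5*I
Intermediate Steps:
X = 308 (X = 93 + 215 = 308)
Y = ⅑ (Y = 4/9 - (-6 + 9*1)/9 = 4/9 - (-6 + 9)/9 = 4/9 - ⅑*3 = 4/9 - ⅓ = ⅑ ≈ 0.11111)
K = 4004 (K = 91*44 = 4004)
x(R, m) = 308*m
√(K + x(Y, -442)) = √(4004 + 308*(-442)) = √(4004 - 136136) = √(-132132) = 22*I*√273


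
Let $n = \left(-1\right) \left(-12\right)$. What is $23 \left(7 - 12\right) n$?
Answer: $-1380$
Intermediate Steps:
$n = 12$
$23 \left(7 - 12\right) n = 23 \left(7 - 12\right) 12 = 23 \left(-5\right) 12 = \left(-115\right) 12 = -1380$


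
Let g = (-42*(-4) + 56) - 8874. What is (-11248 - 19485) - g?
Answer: -22083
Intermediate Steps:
g = -8650 (g = (168 + 56) - 8874 = 224 - 8874 = -8650)
(-11248 - 19485) - g = (-11248 - 19485) - 1*(-8650) = -30733 + 8650 = -22083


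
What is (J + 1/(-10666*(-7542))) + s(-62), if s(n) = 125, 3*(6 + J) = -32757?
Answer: -868784097599/80442972 ≈ -10800.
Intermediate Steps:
J = -10925 (J = -6 + (⅓)*(-32757) = -6 - 10919 = -10925)
(J + 1/(-10666*(-7542))) + s(-62) = (-10925 + 1/(-10666*(-7542))) + 125 = (-10925 - 1/10666*(-1/7542)) + 125 = (-10925 + 1/80442972) + 125 = -878839469099/80442972 + 125 = -868784097599/80442972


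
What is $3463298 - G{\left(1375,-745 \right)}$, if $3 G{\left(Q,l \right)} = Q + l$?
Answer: $3463088$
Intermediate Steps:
$G{\left(Q,l \right)} = \frac{Q}{3} + \frac{l}{3}$ ($G{\left(Q,l \right)} = \frac{Q + l}{3} = \frac{Q}{3} + \frac{l}{3}$)
$3463298 - G{\left(1375,-745 \right)} = 3463298 - \left(\frac{1}{3} \cdot 1375 + \frac{1}{3} \left(-745\right)\right) = 3463298 - \left(\frac{1375}{3} - \frac{745}{3}\right) = 3463298 - 210 = 3463088$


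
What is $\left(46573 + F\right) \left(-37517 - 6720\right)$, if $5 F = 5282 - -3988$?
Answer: $-2142265199$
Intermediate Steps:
$F = 1854$ ($F = \frac{5282 - -3988}{5} = \frac{5282 + 3988}{5} = \frac{1}{5} \cdot 9270 = 1854$)
$\left(46573 + F\right) \left(-37517 - 6720\right) = \left(46573 + 1854\right) \left(-37517 - 6720\right) = 48427 \left(-44237\right) = -2142265199$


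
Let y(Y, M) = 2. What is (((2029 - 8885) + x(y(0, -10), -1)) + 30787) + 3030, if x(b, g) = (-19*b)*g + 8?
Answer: 27007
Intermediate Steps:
x(b, g) = 8 - 19*b*g (x(b, g) = -19*b*g + 8 = 8 - 19*b*g)
(((2029 - 8885) + x(y(0, -10), -1)) + 30787) + 3030 = (((2029 - 8885) + (8 - 19*2*(-1))) + 30787) + 3030 = ((-6856 + (8 + 38)) + 30787) + 3030 = ((-6856 + 46) + 30787) + 3030 = (-6810 + 30787) + 3030 = 23977 + 3030 = 27007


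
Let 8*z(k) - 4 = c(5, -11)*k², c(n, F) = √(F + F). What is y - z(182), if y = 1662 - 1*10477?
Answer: -17631/2 - 8281*I*√22/2 ≈ -8815.5 - 19421.0*I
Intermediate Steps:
c(n, F) = √2*√F (c(n, F) = √(2*F) = √2*√F)
z(k) = ½ + I*√22*k²/8 (z(k) = ½ + ((√2*√(-11))*k²)/8 = ½ + ((√2*(I*√11))*k²)/8 = ½ + ((I*√22)*k²)/8 = ½ + (I*√22*k²)/8 = ½ + I*√22*k²/8)
y = -8815 (y = 1662 - 10477 = -8815)
y - z(182) = -8815 - (½ + (⅛)*I*√22*182²) = -8815 - (½ + (⅛)*I*√22*33124) = -8815 - (½ + 8281*I*√22/2) = -8815 + (-½ - 8281*I*√22/2) = -17631/2 - 8281*I*√22/2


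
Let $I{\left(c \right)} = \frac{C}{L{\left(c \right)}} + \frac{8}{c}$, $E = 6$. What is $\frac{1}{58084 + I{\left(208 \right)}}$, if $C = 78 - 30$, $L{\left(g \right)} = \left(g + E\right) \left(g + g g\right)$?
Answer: $\frac{290719}{16886133579} \approx 1.7216 \cdot 10^{-5}$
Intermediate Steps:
$L{\left(g \right)} = \left(6 + g\right) \left(g + g^{2}\right)$ ($L{\left(g \right)} = \left(g + 6\right) \left(g + g g\right) = \left(6 + g\right) \left(g + g^{2}\right)$)
$C = 48$ ($C = 78 - 30 = 48$)
$I{\left(c \right)} = \frac{8}{c} + \frac{48}{c \left(6 + c^{2} + 7 c\right)}$ ($I{\left(c \right)} = \frac{48}{c \left(6 + c^{2} + 7 c\right)} + \frac{8}{c} = \frac{8}{c} + \frac{48}{c \left(6 + c^{2} + 7 c\right)}$)
$\frac{1}{58084 + I{\left(208 \right)}} = \frac{1}{58084 + \frac{8 \left(12 + 208^{2} + 7 \cdot 208\right)}{208 \left(6 + 208^{2} + 7 \cdot 208\right)}} = \frac{1}{58084 + 8 \cdot \frac{1}{208} \frac{1}{6 + 43264 + 1456} \left(12 + 43264 + 1456\right)} = \frac{1}{58084 + 8 \cdot \frac{1}{208} \cdot \frac{1}{44726} \cdot 44732} = \frac{1}{58084 + \frac{11183}{290719}} = \frac{1}{\frac{16886133579}{290719}} = \frac{290719}{16886133579}$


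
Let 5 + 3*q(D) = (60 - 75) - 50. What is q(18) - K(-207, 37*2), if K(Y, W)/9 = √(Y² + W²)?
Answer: -70/3 - 45*√1933 ≈ -2001.8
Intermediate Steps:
K(Y, W) = 9*√(W² + Y²) (K(Y, W) = 9*√(Y² + W²) = 9*√(W² + Y²))
q(D) = -70/3 (q(D) = -5/3 + ((60 - 75) - 50)/3 = -5/3 + (-15 - 50)/3 = -5/3 + (⅓)*(-65) = -5/3 - 65/3 = -70/3)
q(18) - K(-207, 37*2) = -70/3 - 9*√((37*2)² + (-207)²) = -70/3 - 9*√(74² + 42849) = -70/3 - 9*√(5476 + 42849) = -70/3 - 9*√48325 = -70/3 - 9*5*√1933 = -70/3 - 45*√1933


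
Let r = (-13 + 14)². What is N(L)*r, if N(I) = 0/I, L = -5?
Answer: 0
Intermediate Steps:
N(I) = 0
r = 1 (r = 1² = 1)
N(L)*r = 0*1 = 0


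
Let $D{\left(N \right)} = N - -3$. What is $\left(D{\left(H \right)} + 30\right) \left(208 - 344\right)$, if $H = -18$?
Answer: $-2040$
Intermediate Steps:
$D{\left(N \right)} = 3 + N$ ($D{\left(N \right)} = N + 3 = 3 + N$)
$\left(D{\left(H \right)} + 30\right) \left(208 - 344\right) = \left(\left(3 - 18\right) + 30\right) \left(208 - 344\right) = \left(-15 + 30\right) \left(-136\right) = 15 \left(-136\right) = -2040$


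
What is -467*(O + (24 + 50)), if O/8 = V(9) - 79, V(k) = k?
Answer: 226962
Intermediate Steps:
O = -560 (O = 8*(9 - 79) = 8*(-70) = -560)
-467*(O + (24 + 50)) = -467*(-560 + (24 + 50)) = -467*(-560 + 74) = -467*(-486) = 226962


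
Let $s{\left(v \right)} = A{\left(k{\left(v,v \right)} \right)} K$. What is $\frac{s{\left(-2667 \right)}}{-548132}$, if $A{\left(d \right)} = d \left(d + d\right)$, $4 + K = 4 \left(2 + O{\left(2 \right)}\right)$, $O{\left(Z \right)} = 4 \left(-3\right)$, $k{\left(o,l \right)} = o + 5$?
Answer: $\frac{155897368}{137033} \approx 1137.7$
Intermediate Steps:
$k{\left(o,l \right)} = 5 + o$
$O{\left(Z \right)} = -12$
$K = -44$ ($K = -4 + 4 \left(2 - 12\right) = -4 + 4 \left(-10\right) = -4 - 40 = -44$)
$A{\left(d \right)} = 2 d^{2}$ ($A{\left(d \right)} = d 2 d = 2 d^{2}$)
$s{\left(v \right)} = - 88 \left(5 + v\right)^{2}$ ($s{\left(v \right)} = 2 \left(5 + v\right)^{2} \left(-44\right) = - 88 \left(5 + v\right)^{2}$)
$\frac{s{\left(-2667 \right)}}{-548132} = \frac{\left(-88\right) \left(5 - 2667\right)^{2}}{-548132} = - 88 \left(-2662\right)^{2} \left(- \frac{1}{548132}\right) = \left(-88\right) 7086244 \left(- \frac{1}{548132}\right) = \left(-623589472\right) \left(- \frac{1}{548132}\right) = \frac{155897368}{137033}$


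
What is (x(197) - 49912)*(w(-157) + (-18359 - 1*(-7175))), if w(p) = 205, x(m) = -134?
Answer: 549455034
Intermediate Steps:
(x(197) - 49912)*(w(-157) + (-18359 - 1*(-7175))) = (-134 - 49912)*(205 + (-18359 - 1*(-7175))) = -50046*(205 + (-18359 + 7175)) = -50046*(205 - 11184) = -50046*(-10979) = 549455034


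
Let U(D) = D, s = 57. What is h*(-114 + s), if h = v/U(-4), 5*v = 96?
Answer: 1368/5 ≈ 273.60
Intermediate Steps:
v = 96/5 (v = (⅕)*96 = 96/5 ≈ 19.200)
h = -24/5 (h = (96/5)/(-4) = (96/5)*(-¼) = -24/5 ≈ -4.8000)
h*(-114 + s) = -24*(-114 + 57)/5 = -24/5*(-57) = 1368/5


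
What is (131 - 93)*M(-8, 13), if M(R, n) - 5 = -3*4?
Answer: -266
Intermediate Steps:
M(R, n) = -7 (M(R, n) = 5 - 3*4 = 5 - 12 = -7)
(131 - 93)*M(-8, 13) = (131 - 93)*(-7) = 38*(-7) = -266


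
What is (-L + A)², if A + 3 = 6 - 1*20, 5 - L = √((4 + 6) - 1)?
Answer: 361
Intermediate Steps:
L = 2 (L = 5 - √((4 + 6) - 1) = 5 - √(10 - 1) = 5 - √9 = 5 - 1*3 = 5 - 3 = 2)
A = -17 (A = -3 + (6 - 1*20) = -3 + (6 - 20) = -3 - 14 = -17)
(-L + A)² = (-1*2 - 17)² = (-2 - 17)² = (-19)² = 361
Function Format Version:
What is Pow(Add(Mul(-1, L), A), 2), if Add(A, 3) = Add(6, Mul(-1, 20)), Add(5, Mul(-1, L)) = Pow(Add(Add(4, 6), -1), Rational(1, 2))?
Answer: 361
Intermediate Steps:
L = 2 (L = Add(5, Mul(-1, Pow(Add(Add(4, 6), -1), Rational(1, 2)))) = Add(5, Mul(-1, Pow(Add(10, -1), Rational(1, 2)))) = Add(5, Mul(-1, Pow(9, Rational(1, 2)))) = Add(5, Mul(-1, 3)) = Add(5, -3) = 2)
A = -17 (A = Add(-3, Add(6, Mul(-1, 20))) = Add(-3, Add(6, -20)) = Add(-3, -14) = -17)
Pow(Add(Mul(-1, L), A), 2) = Pow(Add(Mul(-1, 2), -17), 2) = Pow(Add(-2, -17), 2) = Pow(-19, 2) = 361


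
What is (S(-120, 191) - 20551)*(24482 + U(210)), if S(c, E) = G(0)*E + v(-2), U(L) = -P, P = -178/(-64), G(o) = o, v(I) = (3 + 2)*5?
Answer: -8039367105/16 ≈ -5.0246e+8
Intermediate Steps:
v(I) = 25 (v(I) = 5*5 = 25)
P = 89/32 (P = -178*(-1/64) = 89/32 ≈ 2.7813)
U(L) = -89/32 (U(L) = -1*89/32 = -89/32)
S(c, E) = 25 (S(c, E) = 0*E + 25 = 0 + 25 = 25)
(S(-120, 191) - 20551)*(24482 + U(210)) = (25 - 20551)*(24482 - 89/32) = -20526*783335/32 = -8039367105/16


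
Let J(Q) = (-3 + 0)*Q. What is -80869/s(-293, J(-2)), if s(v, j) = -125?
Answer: 80869/125 ≈ 646.95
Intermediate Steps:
J(Q) = -3*Q
-80869/s(-293, J(-2)) = -80869/(-125) = -80869*(-1/125) = 80869/125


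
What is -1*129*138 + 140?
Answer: -17662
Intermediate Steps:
-1*129*138 + 140 = -129*138 + 140 = -17802 + 140 = -17662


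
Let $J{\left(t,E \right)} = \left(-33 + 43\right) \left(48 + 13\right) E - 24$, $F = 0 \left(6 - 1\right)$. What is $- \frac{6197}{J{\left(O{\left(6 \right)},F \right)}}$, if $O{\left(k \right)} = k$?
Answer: $\frac{6197}{24} \approx 258.21$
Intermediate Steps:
$F = 0$ ($F = 0 \cdot 5 = 0$)
$J{\left(t,E \right)} = -24 + 610 E$ ($J{\left(t,E \right)} = 10 \cdot 61 E - 24 = 610 E - 24 = -24 + 610 E$)
$- \frac{6197}{J{\left(O{\left(6 \right)},F \right)}} = - \frac{6197}{-24 + 610 \cdot 0} = - \frac{6197}{-24 + 0} = - \frac{6197}{-24} = \left(-6197\right) \left(- \frac{1}{24}\right) = \frac{6197}{24}$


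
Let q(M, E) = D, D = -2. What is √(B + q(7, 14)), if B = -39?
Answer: I*√41 ≈ 6.4031*I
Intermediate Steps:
q(M, E) = -2
√(B + q(7, 14)) = √(-39 - 2) = √(-41) = I*√41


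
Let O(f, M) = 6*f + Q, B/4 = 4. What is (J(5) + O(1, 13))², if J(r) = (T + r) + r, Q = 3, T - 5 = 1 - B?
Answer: 81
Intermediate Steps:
B = 16 (B = 4*4 = 16)
T = -10 (T = 5 + (1 - 1*16) = 5 + (1 - 16) = 5 - 15 = -10)
O(f, M) = 3 + 6*f (O(f, M) = 6*f + 3 = 3 + 6*f)
J(r) = -10 + 2*r (J(r) = (-10 + r) + r = -10 + 2*r)
(J(5) + O(1, 13))² = ((-10 + 2*5) + (3 + 6*1))² = ((-10 + 10) + (3 + 6))² = (0 + 9)² = 9² = 81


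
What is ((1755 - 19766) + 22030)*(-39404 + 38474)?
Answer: -3737670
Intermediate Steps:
((1755 - 19766) + 22030)*(-39404 + 38474) = (-18011 + 22030)*(-930) = 4019*(-930) = -3737670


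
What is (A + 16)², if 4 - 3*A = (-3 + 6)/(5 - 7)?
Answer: 11449/36 ≈ 318.03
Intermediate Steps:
A = 11/6 (A = 4/3 - (-3 + 6)/(3*(5 - 7)) = 4/3 - 1/(-2) = 4/3 - (-1)/2 = 4/3 - ⅓*(-3/2) = 4/3 + ½ = 11/6 ≈ 1.8333)
(A + 16)² = (11/6 + 16)² = (107/6)² = 11449/36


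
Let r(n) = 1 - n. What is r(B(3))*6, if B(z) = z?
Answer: -12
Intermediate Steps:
r(B(3))*6 = (1 - 1*3)*6 = (1 - 3)*6 = -2*6 = -12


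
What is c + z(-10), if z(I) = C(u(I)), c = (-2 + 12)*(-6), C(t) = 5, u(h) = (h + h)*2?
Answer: -55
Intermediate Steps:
u(h) = 4*h (u(h) = (2*h)*2 = 4*h)
c = -60 (c = 10*(-6) = -60)
z(I) = 5
c + z(-10) = -60 + 5 = -55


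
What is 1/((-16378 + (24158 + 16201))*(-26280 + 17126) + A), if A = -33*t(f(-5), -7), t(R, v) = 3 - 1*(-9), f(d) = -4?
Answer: -1/219522470 ≈ -4.5553e-9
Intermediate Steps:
t(R, v) = 12 (t(R, v) = 3 + 9 = 12)
A = -396 (A = -33*12 = -396)
1/((-16378 + (24158 + 16201))*(-26280 + 17126) + A) = 1/((-16378 + (24158 + 16201))*(-26280 + 17126) - 396) = 1/((-16378 + 40359)*(-9154) - 396) = 1/(23981*(-9154) - 396) = 1/(-219522074 - 396) = 1/(-219522470) = -1/219522470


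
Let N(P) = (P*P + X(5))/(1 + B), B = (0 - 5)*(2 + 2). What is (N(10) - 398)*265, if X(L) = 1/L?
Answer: -2030483/19 ≈ -1.0687e+5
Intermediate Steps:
B = -20 (B = -5*4 = -20)
N(P) = -1/95 - P²/19 (N(P) = (P*P + 1/5)/(1 - 20) = (P² + ⅕)/(-19) = (⅕ + P²)*(-1/19) = -1/95 - P²/19)
(N(10) - 398)*265 = ((-1/95 - 1/19*10²) - 398)*265 = ((-1/95 - 1/19*100) - 398)*265 = ((-1/95 - 100/19) - 398)*265 = (-501/95 - 398)*265 = -38311/95*265 = -2030483/19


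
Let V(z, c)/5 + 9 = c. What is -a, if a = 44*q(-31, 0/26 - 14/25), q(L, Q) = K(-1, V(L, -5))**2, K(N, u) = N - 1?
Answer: -176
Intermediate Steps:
V(z, c) = -45 + 5*c
K(N, u) = -1 + N
q(L, Q) = 4 (q(L, Q) = (-1 - 1)**2 = (-2)**2 = 4)
a = 176 (a = 44*4 = 176)
-a = -1*176 = -176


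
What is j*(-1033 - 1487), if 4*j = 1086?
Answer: -684180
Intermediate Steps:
j = 543/2 (j = (¼)*1086 = 543/2 ≈ 271.50)
j*(-1033 - 1487) = 543*(-1033 - 1487)/2 = (543/2)*(-2520) = -684180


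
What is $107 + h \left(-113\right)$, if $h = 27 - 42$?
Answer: $1802$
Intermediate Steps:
$h = -15$
$107 + h \left(-113\right) = 107 - -1695 = 107 + 1695 = 1802$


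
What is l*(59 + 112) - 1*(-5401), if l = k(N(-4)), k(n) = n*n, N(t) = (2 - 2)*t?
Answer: 5401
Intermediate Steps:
N(t) = 0 (N(t) = 0*t = 0)
k(n) = n**2
l = 0 (l = 0**2 = 0)
l*(59 + 112) - 1*(-5401) = 0*(59 + 112) - 1*(-5401) = 0*171 + 5401 = 0 + 5401 = 5401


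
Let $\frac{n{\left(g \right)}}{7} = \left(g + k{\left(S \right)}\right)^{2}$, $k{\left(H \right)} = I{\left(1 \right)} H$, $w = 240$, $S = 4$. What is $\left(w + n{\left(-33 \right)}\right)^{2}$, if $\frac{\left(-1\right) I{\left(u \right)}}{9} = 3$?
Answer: $19434311649$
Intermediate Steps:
$I{\left(u \right)} = -27$ ($I{\left(u \right)} = \left(-9\right) 3 = -27$)
$k{\left(H \right)} = - 27 H$
$n{\left(g \right)} = 7 \left(-108 + g\right)^{2}$ ($n{\left(g \right)} = 7 \left(g - 108\right)^{2} = 7 \left(-108 + g\right)^{2}$)
$\left(w + n{\left(-33 \right)}\right)^{2} = \left(240 + 7 \left(-108 - 33\right)^{2}\right)^{2} = \left(240 + 7 \left(-141\right)^{2}\right)^{2} = \left(240 + 7 \cdot 19881\right)^{2} = \left(240 + 139167\right)^{2} = 139407^{2} = 19434311649$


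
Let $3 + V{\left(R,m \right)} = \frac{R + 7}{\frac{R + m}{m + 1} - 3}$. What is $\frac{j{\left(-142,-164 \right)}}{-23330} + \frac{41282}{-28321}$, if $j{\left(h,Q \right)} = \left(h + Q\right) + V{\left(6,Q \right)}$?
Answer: $- \frac{157916221551}{109350637915} \approx -1.4441$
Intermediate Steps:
$V{\left(R,m \right)} = -3 + \frac{7 + R}{-3 + \frac{R + m}{1 + m}}$ ($V{\left(R,m \right)} = -3 + \frac{R + 7}{\frac{R + m}{m + 1} - 3} = -3 + \frac{7 + R}{\frac{R + m}{1 + m} - 3} = -3 + \frac{7 + R}{-3 + \frac{R + m}{1 + m}}$)
$j{\left(h,Q \right)} = Q + h + \frac{-4 - 19 Q}{-3 + 2 Q}$ ($j{\left(h,Q \right)} = \left(h + Q\right) + \frac{-16 - 13 Q + 2 \cdot 6 - 6 Q}{3 - 6 + 2 Q} = \left(Q + h\right) + \frac{-16 - 13 Q + 12 - 6 Q}{3 - 6 + 2 Q} = \left(Q + h\right) + \frac{-4 - 19 Q}{-3 + 2 Q} = Q + h + \frac{-4 - 19 Q}{-3 + 2 Q}$)
$\frac{j{\left(-142,-164 \right)}}{-23330} + \frac{41282}{-28321} = \frac{\frac{1}{-3 + 2 \left(-164\right)} \left(-4 - -3116 + \left(-3 + 2 \left(-164\right)\right) \left(-164 - 142\right)\right)}{-23330} + \frac{41282}{-28321} = \frac{-4 + 3116 + \left(-3 - 328\right) \left(-306\right)}{-3 - 328} \left(- \frac{1}{23330}\right) + 41282 \left(- \frac{1}{28321}\right) = \frac{-4 + 3116 - -101286}{-331} \left(- \frac{1}{23330}\right) - \frac{41282}{28321} = - \frac{-4 + 3116 + 101286}{331} \left(- \frac{1}{23330}\right) - \frac{41282}{28321} = \left(- \frac{1}{331}\right) 104398 \left(- \frac{1}{23330}\right) - \frac{41282}{28321} = \left(- \frac{104398}{331}\right) \left(- \frac{1}{23330}\right) - \frac{41282}{28321} = \frac{52199}{3861115} - \frac{41282}{28321} = - \frac{157916221551}{109350637915}$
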